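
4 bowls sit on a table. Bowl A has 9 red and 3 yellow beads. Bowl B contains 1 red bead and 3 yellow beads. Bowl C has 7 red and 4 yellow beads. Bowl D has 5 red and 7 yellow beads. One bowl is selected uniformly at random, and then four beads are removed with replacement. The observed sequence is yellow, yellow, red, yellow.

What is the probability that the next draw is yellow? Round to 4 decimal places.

0.6135

For each hypothesis, P(data | H) works out to: P(data | bowl A) = (3/12)(3/12)(9/12)(3/12) = 0.011719; P(data | bowl B) = (3/4)(3/4)(1/4)(3/4) = 0.10547; P(data | bowl C) = (4/11)(4/11)(7/11)(4/11) = 0.030599; P(data | bowl D) = (7/12)(7/12)(5/12)(7/12) = 0.082706.
The prior-weighted likelihoods are 1/4 · 0.011719 = 0.0029297, 1/4 · 0.10547 = 0.026367, 1/4 · 0.030599 = 0.0076498, 1/4 · 0.082706 = 0.020677; these sum to 0.057623.
Normalising, the posterior is P(bowl A | data) = 0.050842, P(bowl B | data) = 0.45758, P(bowl C | data) = 0.13275, P(bowl D | data) = 0.35882.
So P(yellow next | data) = Σ P(yellow next | H) P(H | data) = (1/4)(0.050842) + (3/4)(0.45758) + (4/11)(0.13275) + (7/12)(0.35882) = 0.61348.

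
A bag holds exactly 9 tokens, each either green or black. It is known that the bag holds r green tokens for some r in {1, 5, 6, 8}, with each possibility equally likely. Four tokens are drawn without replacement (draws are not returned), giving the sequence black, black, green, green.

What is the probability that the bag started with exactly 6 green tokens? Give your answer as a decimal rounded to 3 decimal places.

0.429

Compute the likelihood of the observed sequence for each case: P(data | r = 1) = (8/9)(7/8)(1/7)(0/6) = 0; P(data | r = 5) = (4/9)(3/8)(5/7)(4/6) = 5/63; P(data | r = 6) = (3/9)(2/8)(6/7)(5/6) = 5/84; P(data | r = 8) = (1/9)(0/8) = 0.
The prior-weighted likelihoods are 1/4 · 0 = 0, 1/4 · 5/63 = 5/252, 1/4 · 5/84 = 5/336, 1/4 · 0 = 0; these sum to 5/144.
Hence P(r = 6 | data) = (5/336) / (5/144) = 3/7.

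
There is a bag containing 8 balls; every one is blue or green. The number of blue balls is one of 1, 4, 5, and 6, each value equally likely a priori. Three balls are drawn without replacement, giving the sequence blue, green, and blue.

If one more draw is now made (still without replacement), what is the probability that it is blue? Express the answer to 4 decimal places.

For each hypothesis, P(data | H) works out to: P(data | r = 1) = (1/8)(7/7)(0/6) = 0; P(data | r = 4) = (4/8)(4/7)(3/6) = 1/7; P(data | r = 5) = (5/8)(3/7)(4/6) = 5/28; P(data | r = 6) = (6/8)(2/7)(5/6) = 5/28.
The prior-weighted likelihoods are 1/4 · 0 = 0, 1/4 · 1/7 = 1/28, 1/4 · 5/28 = 5/112, 1/4 · 5/28 = 5/112; with total 1/8.
The posterior is then P(r = 1 | data) = 0, P(r = 4 | data) = 2/7, P(r = 5 | data) = 5/14, P(r = 6 | data) = 5/14.
The predictive probability is P(blue next | data) = (2/5)(2/7) + (3/5)(5/14) + (4/5)(5/14) = 43/70.

0.6143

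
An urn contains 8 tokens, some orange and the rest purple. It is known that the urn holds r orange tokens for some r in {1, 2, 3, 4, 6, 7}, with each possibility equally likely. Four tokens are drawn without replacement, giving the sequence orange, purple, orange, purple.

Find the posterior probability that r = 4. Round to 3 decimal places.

0.375

For each hypothesis, P(data | H) works out to: P(data | r = 1) = (1/8)(7/7)(0/6) = 0; P(data | r = 2) = (2/8)(6/7)(1/6)(5/5) = 1/28; P(data | r = 3) = (3/8)(5/7)(2/6)(4/5) = 1/14; P(data | r = 4) = (4/8)(4/7)(3/6)(3/5) = 3/35; P(data | r = 6) = (6/8)(2/7)(5/6)(1/5) = 1/28; P(data | r = 7) = (7/8)(1/7)(6/6)(0/5) = 0.
The prior-weighted likelihoods are 1/6 · 0 = 0, 1/6 · 1/28 = 1/168, 1/6 · 1/14 = 1/84, 1/6 · 3/35 = 1/70, 1/6 · 1/28 = 1/168, 1/6 · 0 = 0; with total 4/105.
Hence P(r = 4 | data) = (1/70) / (4/105) = 3/8.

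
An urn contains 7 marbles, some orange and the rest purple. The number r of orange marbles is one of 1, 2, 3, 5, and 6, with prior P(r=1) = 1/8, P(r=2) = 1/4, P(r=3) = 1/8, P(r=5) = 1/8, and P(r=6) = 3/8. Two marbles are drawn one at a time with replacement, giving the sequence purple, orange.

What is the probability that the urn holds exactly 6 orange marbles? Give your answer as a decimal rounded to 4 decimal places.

0.2727

For each hypothesis, P(data | H) works out to: P(data | r = 1) = (6/7)(1/7) = 6/49; P(data | r = 2) = (5/7)(2/7) = 10/49; P(data | r = 3) = (4/7)(3/7) = 12/49; P(data | r = 5) = (2/7)(5/7) = 10/49; P(data | r = 6) = (1/7)(6/7) = 6/49.
Weighting by the prior gives 1/8 · 6/49 = 3/196, 1/4 · 10/49 = 5/98, 1/8 · 12/49 = 3/98, 1/8 · 10/49 = 5/196, 3/8 · 6/49 = 9/196; with total 33/196.
So P(r = 6 | data) = (9/196) / (33/196) = 3/11.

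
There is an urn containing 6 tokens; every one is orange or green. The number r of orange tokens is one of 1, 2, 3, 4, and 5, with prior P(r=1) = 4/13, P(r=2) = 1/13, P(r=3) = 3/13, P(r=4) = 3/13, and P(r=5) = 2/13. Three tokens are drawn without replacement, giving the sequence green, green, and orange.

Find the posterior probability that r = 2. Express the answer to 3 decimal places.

0.132

Under each hypothesis, the probability of the observed sequence is: P(data | r = 1) = (5/6)(4/5)(1/4) = 1/6; P(data | r = 2) = (4/6)(3/5)(2/4) = 1/5; P(data | r = 3) = (3/6)(2/5)(3/4) = 3/20; P(data | r = 4) = (2/6)(1/5)(4/4) = 1/15; P(data | r = 5) = (1/6)(0/5) = 0.
The prior-weighted likelihoods are 4/13 · 1/6 = 2/39, 1/13 · 1/5 = 1/65, 3/13 · 3/20 = 9/260, 3/13 · 1/15 = 1/65, 2/13 · 0 = 0; with total 7/60.
Therefore the posterior P(r = 2 | data) = (1/65) / (7/60) = 12/91.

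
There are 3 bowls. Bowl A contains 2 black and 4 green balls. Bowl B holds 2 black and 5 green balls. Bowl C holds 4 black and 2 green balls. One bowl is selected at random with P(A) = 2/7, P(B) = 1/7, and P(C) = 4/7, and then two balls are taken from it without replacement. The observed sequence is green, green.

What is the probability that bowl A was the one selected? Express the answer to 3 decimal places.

Under each hypothesis, the probability of the observed sequence is: P(data | bowl A) = (4/6)(3/5) = 2/5; P(data | bowl B) = (5/7)(4/6) = 10/21; P(data | bowl C) = (2/6)(1/5) = 1/15.
Multiplying each by its prior: 2/7 · 2/5 = 4/35, 1/7 · 10/21 = 10/147, 4/7 · 1/15 = 4/105; these sum to 54/245.
Therefore the posterior P(bowl A | data) = (4/35) / (54/245) = 14/27.

0.519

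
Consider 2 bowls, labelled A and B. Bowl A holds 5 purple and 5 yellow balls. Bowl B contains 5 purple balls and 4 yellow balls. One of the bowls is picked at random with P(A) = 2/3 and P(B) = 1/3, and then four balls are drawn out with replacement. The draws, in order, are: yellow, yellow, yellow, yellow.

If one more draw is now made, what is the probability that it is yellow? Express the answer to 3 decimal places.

Under each hypothesis, the probability of the observed sequence is: P(data | bowl A) = (5/10)(5/10)(5/10)(5/10) = 0.0625; P(data | bowl B) = (4/9)(4/9)(4/9)(4/9) = 0.039018.
Multiplying each by its prior: 2/3 · 0.0625 = 0.041667, 1/3 · 0.039018 = 0.013006; summing to 0.054673.
Normalising, the posterior is P(bowl A | data) = 0.76211, P(bowl B | data) = 0.23789.
The predictive probability is P(yellow next | data) = (1/2)(0.76211) + (4/9)(0.23789) = 0.48678.

0.487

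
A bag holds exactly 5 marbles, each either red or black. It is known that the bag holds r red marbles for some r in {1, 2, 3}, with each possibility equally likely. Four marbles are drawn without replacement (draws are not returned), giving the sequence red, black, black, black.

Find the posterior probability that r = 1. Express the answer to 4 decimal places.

Under each hypothesis, the probability of the observed sequence is: P(data | r = 1) = (1/5)(4/4)(3/3)(2/2) = 1/5; P(data | r = 2) = (2/5)(3/4)(2/3)(1/2) = 1/10; P(data | r = 3) = (3/5)(2/4)(1/3)(0/2) = 0.
The prior-weighted likelihoods are 1/3 · 1/5 = 1/15, 1/3 · 1/10 = 1/30, 1/3 · 0 = 0; with total 1/10.
By Bayes' rule, P(r = 1 | data) = (1/15) / (1/10) = 2/3.

0.6667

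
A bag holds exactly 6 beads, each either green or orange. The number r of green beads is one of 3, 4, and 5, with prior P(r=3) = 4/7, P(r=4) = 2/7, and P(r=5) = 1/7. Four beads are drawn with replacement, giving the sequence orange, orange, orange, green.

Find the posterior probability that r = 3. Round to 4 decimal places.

Compute the likelihood of the observed sequence for each case: P(data | r = 3) = (3/6)(3/6)(3/6)(3/6) = 0.0625; P(data | r = 4) = (2/6)(2/6)(2/6)(4/6) = 0.024691; P(data | r = 5) = (1/6)(1/6)(1/6)(5/6) = 0.003858.
Multiplying each by its prior: 4/7 · 0.0625 = 0.035714, 2/7 · 0.024691 = 0.0070547, 1/7 · 0.003858 = 0.00055115; summing to 0.04332.
Therefore the posterior P(r = 3 | data) = (0.035714) / (0.04332) = 0.82443.

0.8244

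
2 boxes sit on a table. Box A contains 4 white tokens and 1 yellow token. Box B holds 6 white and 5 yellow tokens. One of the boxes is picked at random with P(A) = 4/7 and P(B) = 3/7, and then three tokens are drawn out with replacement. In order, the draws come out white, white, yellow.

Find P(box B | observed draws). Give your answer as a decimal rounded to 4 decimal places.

0.4421

The likelihood of the observed sequence under each hypothesis: P(data | box A) = (4/5)(4/5)(1/5) = 0.128; P(data | box B) = (6/11)(6/11)(5/11) = 0.13524.
Multiplying each by its prior: 4/7 · 0.128 = 0.073143, 3/7 · 0.13524 = 0.057959; with total 0.1311.
Therefore the posterior P(box B | data) = (0.057959) / (0.1311) = 0.44209.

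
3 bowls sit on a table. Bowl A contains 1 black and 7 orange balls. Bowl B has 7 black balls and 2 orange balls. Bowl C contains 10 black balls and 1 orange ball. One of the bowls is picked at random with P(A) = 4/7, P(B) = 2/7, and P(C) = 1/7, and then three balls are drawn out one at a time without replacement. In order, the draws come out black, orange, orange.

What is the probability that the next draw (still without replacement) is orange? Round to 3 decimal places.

Compute the likelihood of the observed sequence for each case: P(data | bowl A) = (1/8)(7/7)(6/6) = 1/8; P(data | bowl B) = (7/9)(2/8)(1/7) = 1/36; P(data | bowl C) = (10/11)(1/10)(0/9) = 0.
Multiplying each by its prior: 4/7 · 1/8 = 1/14, 2/7 · 1/36 = 1/126, 1/7 · 0 = 0; these sum to 5/63.
Dividing through by the total gives posterior P(bowl A | data) = 9/10, P(bowl B | data) = 1/10, P(bowl C | data) = 0.
So P(orange next | data) = Σ P(orange next | H) P(H | data) = (1)(9/10) + (0)(1/10) = 9/10.

0.900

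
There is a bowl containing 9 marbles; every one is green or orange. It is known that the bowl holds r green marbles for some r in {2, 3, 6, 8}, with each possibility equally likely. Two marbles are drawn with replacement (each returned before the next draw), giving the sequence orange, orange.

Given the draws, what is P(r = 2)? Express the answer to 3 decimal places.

0.516

Compute the likelihood of the observed sequence for each case: P(data | r = 2) = (7/9)(7/9) = 49/81; P(data | r = 3) = (6/9)(6/9) = 4/9; P(data | r = 6) = (3/9)(3/9) = 1/9; P(data | r = 8) = (1/9)(1/9) = 1/81.
The prior-weighted likelihoods are 1/4 · 49/81 = 49/324, 1/4 · 4/9 = 1/9, 1/4 · 1/9 = 1/36, 1/4 · 1/81 = 1/324; these sum to 95/324.
Therefore the posterior P(r = 2 | data) = (49/324) / (95/324) = 49/95.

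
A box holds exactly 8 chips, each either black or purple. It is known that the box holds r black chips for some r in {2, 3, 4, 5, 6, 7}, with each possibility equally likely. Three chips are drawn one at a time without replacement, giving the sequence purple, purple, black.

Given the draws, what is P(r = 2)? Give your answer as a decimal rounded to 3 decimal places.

0.286

Under each hypothesis, the probability of the observed sequence is: P(data | r = 2) = (6/8)(5/7)(2/6) = 5/28; P(data | r = 3) = (5/8)(4/7)(3/6) = 5/28; P(data | r = 4) = (4/8)(3/7)(4/6) = 1/7; P(data | r = 5) = (3/8)(2/7)(5/6) = 5/56; P(data | r = 6) = (2/8)(1/7)(6/6) = 1/28; P(data | r = 7) = (1/8)(0/7) = 0.
Weighting by the prior gives 1/6 · 5/28 = 5/168, 1/6 · 5/28 = 5/168, 1/6 · 1/7 = 1/42, 1/6 · 5/56 = 5/336, 1/6 · 1/28 = 1/168, 1/6 · 0 = 0; these sum to 5/48.
By Bayes' rule, P(r = 2 | data) = (5/168) / (5/48) = 2/7.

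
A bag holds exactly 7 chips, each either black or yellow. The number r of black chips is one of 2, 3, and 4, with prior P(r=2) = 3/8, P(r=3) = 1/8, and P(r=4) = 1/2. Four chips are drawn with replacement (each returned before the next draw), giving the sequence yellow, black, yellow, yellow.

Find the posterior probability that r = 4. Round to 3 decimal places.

The likelihood of the observed sequence under each hypothesis: P(data | r = 2) = (5/7)(2/7)(5/7)(5/7) = 0.10412; P(data | r = 3) = (4/7)(3/7)(4/7)(4/7) = 0.079967; P(data | r = 4) = (3/7)(4/7)(3/7)(3/7) = 0.044981.
Multiplying each by its prior: 3/8 · 0.10412 = 0.039046, 1/8 · 0.079967 = 0.0099958, 1/2 · 0.044981 = 0.022491; with total 0.071533.
So P(r = 4 | data) = (0.022491) / (0.071533) = 0.31441.

0.314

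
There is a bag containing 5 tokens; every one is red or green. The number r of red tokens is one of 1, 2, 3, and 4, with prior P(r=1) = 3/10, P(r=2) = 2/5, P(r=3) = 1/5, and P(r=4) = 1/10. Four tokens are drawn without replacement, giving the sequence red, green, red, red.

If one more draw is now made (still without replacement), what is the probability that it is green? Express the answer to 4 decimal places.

0.5000

Compute the likelihood of the observed sequence for each case: P(data | r = 1) = (1/5)(4/4)(0/3) = 0; P(data | r = 2) = (2/5)(3/4)(1/3)(0/2) = 0; P(data | r = 3) = (3/5)(2/4)(2/3)(1/2) = 1/10; P(data | r = 4) = (4/5)(1/4)(3/3)(2/2) = 1/5.
Weighting by the prior gives 3/10 · 0 = 0, 2/5 · 0 = 0, 1/5 · 1/10 = 1/50, 1/10 · 1/5 = 1/50; with total 1/25.
Normalising, the posterior is P(r = 1 | data) = 0, P(r = 2 | data) = 0, P(r = 3 | data) = 1/2, P(r = 4 | data) = 1/2.
The predictive probability is P(green next | data) = (1)(1/2) + (0)(1/2) = 1/2.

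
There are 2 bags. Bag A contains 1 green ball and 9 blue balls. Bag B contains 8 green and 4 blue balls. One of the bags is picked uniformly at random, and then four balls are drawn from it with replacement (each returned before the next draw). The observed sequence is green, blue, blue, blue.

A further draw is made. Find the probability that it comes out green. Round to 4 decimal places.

0.2434

The likelihood of the observed sequence under each hypothesis: P(data | bag A) = (1/10)(9/10)(9/10)(9/10) = 0.0729; P(data | bag B) = (8/12)(4/12)(4/12)(4/12) = 0.024691.
Weighting by the prior gives 1/2 · 0.0729 = 0.03645, 1/2 · 0.024691 = 0.012346; with total 0.048796.
The posterior is then P(bag A | data) = 0.74699, P(bag B | data) = 0.25301.
So P(green next | data) = Σ P(green next | H) P(H | data) = (1/10)(0.74699) + (2/3)(0.25301) = 0.24337.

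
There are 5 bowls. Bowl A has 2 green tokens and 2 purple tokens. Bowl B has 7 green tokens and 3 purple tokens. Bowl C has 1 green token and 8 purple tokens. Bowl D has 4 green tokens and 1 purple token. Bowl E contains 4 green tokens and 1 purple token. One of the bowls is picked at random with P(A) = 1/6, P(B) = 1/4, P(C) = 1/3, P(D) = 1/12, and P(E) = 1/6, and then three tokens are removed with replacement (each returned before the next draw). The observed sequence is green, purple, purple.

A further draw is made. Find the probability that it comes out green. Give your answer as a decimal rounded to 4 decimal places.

0.4210

The likelihood of the observed sequence under each hypothesis: P(data | bowl A) = (2/4)(2/4)(2/4) = 0.125; P(data | bowl B) = (7/10)(3/10)(3/10) = 0.063; P(data | bowl C) = (1/9)(8/9)(8/9) = 0.087791; P(data | bowl D) = (4/5)(1/5)(1/5) = 0.032; P(data | bowl E) = (4/5)(1/5)(1/5) = 0.032.
Multiplying each by its prior: 1/6 · 0.125 = 0.020833, 1/4 · 0.063 = 0.01575, 1/3 · 0.087791 = 0.029264, 1/12 · 0.032 = 0.0026667, 1/6 · 0.032 = 0.0053333; summing to 0.073847.
Normalising, the posterior is P(bowl A | data) = 0.28211, P(bowl B | data) = 0.21328, P(bowl C | data) = 0.39628, P(bowl D | data) = 0.036111, P(bowl E | data) = 0.072221.
Averaging over the posterior, P(green next | data) = (1/2)(0.28211) + (7/10)(0.21328) + (1/9)(0.39628) + (4/5)(0.036111) + (4/5)(0.072221) = 0.42105.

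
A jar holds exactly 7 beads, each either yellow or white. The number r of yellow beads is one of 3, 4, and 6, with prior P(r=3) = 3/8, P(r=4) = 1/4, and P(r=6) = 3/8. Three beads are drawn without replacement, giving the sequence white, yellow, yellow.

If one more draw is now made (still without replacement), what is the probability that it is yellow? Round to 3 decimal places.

0.615

The likelihood of the observed sequence under each hypothesis: P(data | r = 3) = (4/7)(3/6)(2/5) = 4/35; P(data | r = 4) = (3/7)(4/6)(3/5) = 6/35; P(data | r = 6) = (1/7)(6/6)(5/5) = 1/7.
The prior-weighted likelihoods are 3/8 · 4/35 = 3/70, 1/4 · 6/35 = 3/70, 3/8 · 1/7 = 3/56; with total 39/280.
Normalising, the posterior is P(r = 3 | data) = 4/13, P(r = 4 | data) = 4/13, P(r = 6 | data) = 5/13.
The predictive probability is P(yellow next | data) = (1/4)(4/13) + (1/2)(4/13) + (1)(5/13) = 8/13.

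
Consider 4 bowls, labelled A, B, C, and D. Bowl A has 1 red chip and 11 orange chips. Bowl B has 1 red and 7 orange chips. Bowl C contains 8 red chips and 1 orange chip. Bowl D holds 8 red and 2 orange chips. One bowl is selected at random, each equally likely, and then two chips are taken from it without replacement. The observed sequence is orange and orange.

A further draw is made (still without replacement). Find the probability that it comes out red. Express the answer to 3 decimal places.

0.144

Under each hypothesis, the probability of the observed sequence is: P(data | bowl A) = (11/12)(10/11) = 5/6; P(data | bowl B) = (7/8)(6/7) = 3/4; P(data | bowl C) = (1/9)(0/8) = 0; P(data | bowl D) = (2/10)(1/9) = 1/45.
The prior-weighted likelihoods are 1/4 · 5/6 = 5/24, 1/4 · 3/4 = 3/16, 1/4 · 0 = 0, 1/4 · 1/45 = 1/180; these sum to 289/720.
The posterior is then P(bowl A | data) = 150/289, P(bowl B | data) = 135/289, P(bowl C | data) = 0, P(bowl D | data) = 4/289.
Averaging over the posterior, P(red next | data) = (1/10)(150/289) + (1/6)(135/289) + (1)(4/289) = 83/578.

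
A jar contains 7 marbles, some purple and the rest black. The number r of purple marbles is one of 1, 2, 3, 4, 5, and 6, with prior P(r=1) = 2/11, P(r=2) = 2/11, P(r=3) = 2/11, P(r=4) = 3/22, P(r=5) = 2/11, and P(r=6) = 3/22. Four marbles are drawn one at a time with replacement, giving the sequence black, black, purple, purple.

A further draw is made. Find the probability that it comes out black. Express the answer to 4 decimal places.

Under each hypothesis, the probability of the observed sequence is: P(data | r = 1) = (6/7)(6/7)(1/7)(1/7) = 0.014994; P(data | r = 2) = (5/7)(5/7)(2/7)(2/7) = 0.041649; P(data | r = 3) = (4/7)(4/7)(3/7)(3/7) = 0.059975; P(data | r = 4) = (3/7)(3/7)(4/7)(4/7) = 0.059975; P(data | r = 5) = (2/7)(2/7)(5/7)(5/7) = 0.041649; P(data | r = 6) = (1/7)(1/7)(6/7)(6/7) = 0.014994.
The prior-weighted likelihoods are 2/11 · 0.014994 = 0.0027261, 2/11 · 0.041649 = 0.0075726, 2/11 · 0.059975 = 0.010905, 3/22 · 0.059975 = 0.0081784, 2/11 · 0.041649 = 0.0075726, 3/22 · 0.014994 = 0.0020446; these sum to 0.038999.
Dividing through by the total gives posterior P(r = 1 | data) = 0.069903, P(r = 2 | data) = 0.19417, P(r = 3 | data) = 0.27961, P(r = 4 | data) = 0.20971, P(r = 5 | data) = 0.19417, P(r = 6 | data) = 0.052427.
So P(black next | data) = Σ P(black next | H) P(H | data) = (6/7)(0.069903) + (5/7)(0.19417) + (4/7)(0.27961) + (3/7)(0.20971) + (2/7)(0.19417) + (1/7)(0.052427) = 0.51123.

0.5112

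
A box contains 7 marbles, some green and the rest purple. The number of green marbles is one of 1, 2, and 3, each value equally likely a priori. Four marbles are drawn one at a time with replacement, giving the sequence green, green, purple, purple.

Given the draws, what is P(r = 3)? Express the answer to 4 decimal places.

0.5143

The likelihood of the observed sequence under each hypothesis: P(data | r = 1) = (1/7)(1/7)(6/7)(6/7) = 0.014994; P(data | r = 2) = (2/7)(2/7)(5/7)(5/7) = 0.041649; P(data | r = 3) = (3/7)(3/7)(4/7)(4/7) = 0.059975.
The prior-weighted likelihoods are 1/3 · 0.014994 = 0.0049979, 1/3 · 0.041649 = 0.013883, 1/3 · 0.059975 = 0.019992; these sum to 0.038873.
Hence P(r = 3 | data) = (0.019992) / (0.038873) = 0.51429.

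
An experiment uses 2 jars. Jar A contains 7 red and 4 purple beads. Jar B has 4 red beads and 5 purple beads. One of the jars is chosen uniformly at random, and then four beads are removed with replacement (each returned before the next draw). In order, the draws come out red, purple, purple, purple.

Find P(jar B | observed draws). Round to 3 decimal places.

0.714

Compute the likelihood of the observed sequence for each case: P(data | jar A) = (7/11)(4/11)(4/11)(4/11) = 0.030599; P(data | jar B) = (4/9)(5/9)(5/9)(5/9) = 0.076208.
The prior-weighted likelihoods are 1/2 · 0.030599 = 0.0153, 1/2 · 0.076208 = 0.038104; summing to 0.053403.
So P(jar B | data) = (0.038104) / (0.053403) = 0.71351.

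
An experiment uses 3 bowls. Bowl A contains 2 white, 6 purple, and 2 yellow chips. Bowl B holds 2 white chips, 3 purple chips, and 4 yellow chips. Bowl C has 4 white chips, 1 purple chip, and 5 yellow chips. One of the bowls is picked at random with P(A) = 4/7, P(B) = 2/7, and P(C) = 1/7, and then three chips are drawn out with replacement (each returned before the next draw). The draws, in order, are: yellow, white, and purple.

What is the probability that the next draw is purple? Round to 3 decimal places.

The likelihood of the observed sequence under each hypothesis: P(data | bowl A) = (2/10)(2/10)(6/10) = 0.024; P(data | bowl B) = (4/9)(2/9)(3/9) = 0.032922; P(data | bowl C) = (5/10)(4/10)(1/10) = 0.02.
The prior-weighted likelihoods are 4/7 · 0.024 = 0.013714, 2/7 · 0.032922 = 0.0094062, 1/7 · 0.02 = 0.0028571; summing to 0.025978.
Dividing through by the total gives posterior P(bowl A | data) = 0.52793, P(bowl B | data) = 0.36209, P(bowl C | data) = 0.10998.
Averaging over the posterior, P(purple next | data) = (3/5)(0.52793) + (1/3)(0.36209) + (1/10)(0.10998) = 0.44845.

0.448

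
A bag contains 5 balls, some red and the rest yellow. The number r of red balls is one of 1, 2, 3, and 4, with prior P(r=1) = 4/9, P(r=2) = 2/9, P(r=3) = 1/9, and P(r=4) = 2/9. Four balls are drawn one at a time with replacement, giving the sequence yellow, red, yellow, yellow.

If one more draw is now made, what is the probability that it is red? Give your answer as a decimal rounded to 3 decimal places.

0.291

For each hypothesis, P(data | H) works out to: P(data | r = 1) = (4/5)(1/5)(4/5)(4/5) = 0.1024; P(data | r = 2) = (3/5)(2/5)(3/5)(3/5) = 0.0864; P(data | r = 3) = (2/5)(3/5)(2/5)(2/5) = 0.0384; P(data | r = 4) = (1/5)(4/5)(1/5)(1/5) = 0.0064.
The prior-weighted likelihoods are 4/9 · 0.1024 = 0.045511, 2/9 · 0.0864 = 0.0192, 1/9 · 0.0384 = 0.0042667, 2/9 · 0.0064 = 0.0014222; these sum to 0.0704.
Dividing through by the total gives posterior P(r = 1 | data) = 0.64646, P(r = 2 | data) = 0.27273, P(r = 3 | data) = 0.060606, P(r = 4 | data) = 0.020202.
So P(red next | data) = Σ P(red next | H) P(H | data) = (1/5)(0.64646) + (2/5)(0.27273) + (3/5)(0.060606) + (4/5)(0.020202) = 0.29091.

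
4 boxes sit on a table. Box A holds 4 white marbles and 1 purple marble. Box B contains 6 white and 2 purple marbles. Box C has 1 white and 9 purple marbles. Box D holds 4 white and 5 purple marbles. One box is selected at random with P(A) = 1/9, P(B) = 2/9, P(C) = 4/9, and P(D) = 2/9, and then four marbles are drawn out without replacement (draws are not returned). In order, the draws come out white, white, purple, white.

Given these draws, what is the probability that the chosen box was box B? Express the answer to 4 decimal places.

Compute the likelihood of the observed sequence for each case: P(data | box A) = (4/5)(3/4)(1/3)(2/2) = 0.2; P(data | box B) = (6/8)(5/7)(2/6)(4/5) = 0.14286; P(data | box C) = (1/10)(0/9) = 0; P(data | box D) = (4/9)(3/8)(5/7)(2/6) = 0.039683.
The prior-weighted likelihoods are 1/9 · 0.2 = 0.022222, 2/9 · 0.14286 = 0.031746, 4/9 · 0 = 0, 2/9 · 0.039683 = 0.0088183; with total 0.062787.
By Bayes' rule, P(box B | data) = (0.031746) / (0.062787) = 0.50562.

0.5056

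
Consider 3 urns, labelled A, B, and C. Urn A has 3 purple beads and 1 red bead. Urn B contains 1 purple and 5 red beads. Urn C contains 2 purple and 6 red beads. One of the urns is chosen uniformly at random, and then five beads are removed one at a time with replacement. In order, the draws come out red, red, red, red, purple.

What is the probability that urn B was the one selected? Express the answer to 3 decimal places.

For each hypothesis, P(data | H) works out to: P(data | urn A) = (1/4)(1/4)(1/4)(1/4)(3/4) = 0.0029297; P(data | urn B) = (5/6)(5/6)(5/6)(5/6)(1/6) = 0.080376; P(data | urn C) = (6/8)(6/8)(6/8)(6/8)(2/8) = 0.079102.
Weighting by the prior gives 1/3 · 0.0029297 = 0.00097656, 1/3 · 0.080376 = 0.026792, 1/3 · 0.079102 = 0.026367; with total 0.054136.
So P(urn B | data) = (0.026792) / (0.054136) = 0.4949.

0.495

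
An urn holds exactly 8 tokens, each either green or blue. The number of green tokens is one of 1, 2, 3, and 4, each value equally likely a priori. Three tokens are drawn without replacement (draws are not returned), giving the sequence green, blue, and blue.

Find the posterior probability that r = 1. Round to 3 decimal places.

0.200

For each hypothesis, P(data | H) works out to: P(data | r = 1) = (1/8)(7/7)(6/6) = 1/8; P(data | r = 2) = (2/8)(6/7)(5/6) = 5/28; P(data | r = 3) = (3/8)(5/7)(4/6) = 5/28; P(data | r = 4) = (4/8)(4/7)(3/6) = 1/7.
Weighting by the prior gives 1/4 · 1/8 = 1/32, 1/4 · 5/28 = 5/112, 1/4 · 5/28 = 5/112, 1/4 · 1/7 = 1/28; with total 5/32.
So P(r = 1 | data) = (1/32) / (5/32) = 1/5.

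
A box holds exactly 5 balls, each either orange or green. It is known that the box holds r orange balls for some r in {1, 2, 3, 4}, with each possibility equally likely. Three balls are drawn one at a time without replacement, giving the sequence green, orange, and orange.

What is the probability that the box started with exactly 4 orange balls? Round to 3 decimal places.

For each hypothesis, P(data | H) works out to: P(data | r = 1) = (4/5)(1/4)(0/3) = 0; P(data | r = 2) = (3/5)(2/4)(1/3) = 1/10; P(data | r = 3) = (2/5)(3/4)(2/3) = 1/5; P(data | r = 4) = (1/5)(4/4)(3/3) = 1/5.
Multiplying each by its prior: 1/4 · 0 = 0, 1/4 · 1/10 = 1/40, 1/4 · 1/5 = 1/20, 1/4 · 1/5 = 1/20; summing to 1/8.
So P(r = 4 | data) = (1/20) / (1/8) = 2/5.

0.400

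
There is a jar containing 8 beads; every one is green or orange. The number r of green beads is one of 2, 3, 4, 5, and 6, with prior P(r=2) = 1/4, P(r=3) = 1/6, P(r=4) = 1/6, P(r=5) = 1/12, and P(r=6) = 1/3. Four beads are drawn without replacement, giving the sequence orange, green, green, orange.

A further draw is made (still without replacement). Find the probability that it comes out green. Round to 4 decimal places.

0.5000

The likelihood of the observed sequence under each hypothesis: P(data | r = 2) = (6/8)(2/7)(1/6)(5/5) = 0.035714; P(data | r = 3) = (5/8)(3/7)(2/6)(4/5) = 0.071429; P(data | r = 4) = (4/8)(4/7)(3/6)(3/5) = 0.085714; P(data | r = 5) = (3/8)(5/7)(4/6)(2/5) = 0.071429; P(data | r = 6) = (2/8)(6/7)(5/6)(1/5) = 0.035714.
Multiplying each by its prior: 1/4 · 0.035714 = 0.0089286, 1/6 · 0.071429 = 0.011905, 1/6 · 0.085714 = 0.014286, 1/12 · 0.071429 = 0.0059524, 1/3 · 0.035714 = 0.011905; with total 0.052976.
The posterior is then P(r = 2 | data) = 0.16854, P(r = 3 | data) = 0.22472, P(r = 4 | data) = 0.26966, P(r = 5 | data) = 0.11236, P(r = 6 | data) = 0.22472.
So P(green next | data) = Σ P(green next | H) P(H | data) = (0)(0.16854) + (1/4)(0.22472) + (1/2)(0.26966) + (3/4)(0.11236) + (1)(0.22472) = 0.5.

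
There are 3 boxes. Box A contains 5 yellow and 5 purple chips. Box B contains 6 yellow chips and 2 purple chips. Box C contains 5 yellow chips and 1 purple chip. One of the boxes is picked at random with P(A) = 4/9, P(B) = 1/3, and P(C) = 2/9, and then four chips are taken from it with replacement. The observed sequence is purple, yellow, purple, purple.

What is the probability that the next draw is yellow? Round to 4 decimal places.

For each hypothesis, P(data | H) works out to: P(data | box A) = (5/10)(5/10)(5/10)(5/10) = 0.0625; P(data | box B) = (2/8)(6/8)(2/8)(2/8) = 0.011719; P(data | box C) = (1/6)(5/6)(1/6)(1/6) = 0.003858.
Weighting by the prior gives 4/9 · 0.0625 = 0.027778, 1/3 · 0.011719 = 0.0039062, 2/9 · 0.003858 = 0.00085734; with total 0.032541.
Normalising, the posterior is P(box A | data) = 0.85361, P(box B | data) = 0.12004, P(box C | data) = 0.026346.
So P(yellow next | data) = Σ P(yellow next | H) P(H | data) = (1/2)(0.85361) + (3/4)(0.12004) + (5/6)(0.026346) = 0.53879.

0.5388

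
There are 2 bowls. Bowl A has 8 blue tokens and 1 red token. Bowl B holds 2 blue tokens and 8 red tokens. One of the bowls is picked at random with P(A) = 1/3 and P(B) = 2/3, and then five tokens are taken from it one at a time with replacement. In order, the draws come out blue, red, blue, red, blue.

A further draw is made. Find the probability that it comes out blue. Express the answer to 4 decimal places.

The likelihood of the observed sequence under each hypothesis: P(data | bowl A) = (8/9)(1/9)(8/9)(1/9)(8/9) = 0.0086708; P(data | bowl B) = (2/10)(8/10)(2/10)(8/10)(2/10) = 0.00512.
Weighting by the prior gives 1/3 · 0.0086708 = 0.0028903, 2/3 · 0.00512 = 0.0034133; with total 0.0063036.
Normalising, the posterior is P(bowl A | data) = 0.45851, P(bowl B | data) = 0.54149.
The predictive probability is P(blue next | data) = (8/9)(0.45851) + (1/5)(0.54149) = 0.51586.

0.5159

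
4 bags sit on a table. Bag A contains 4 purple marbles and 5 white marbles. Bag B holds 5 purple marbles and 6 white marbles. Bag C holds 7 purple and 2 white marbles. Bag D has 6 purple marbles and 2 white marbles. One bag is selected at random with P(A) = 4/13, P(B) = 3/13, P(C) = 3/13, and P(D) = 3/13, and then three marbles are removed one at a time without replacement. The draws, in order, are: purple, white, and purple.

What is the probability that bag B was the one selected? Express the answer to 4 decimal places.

Compute the likelihood of the observed sequence for each case: P(data | bag A) = (4/9)(5/8)(3/7) = 0.11905; P(data | bag B) = (5/11)(6/10)(4/9) = 0.12121; P(data | bag C) = (7/9)(2/8)(6/7) = 0.16667; P(data | bag D) = (6/8)(2/7)(5/6) = 0.17857.
The prior-weighted likelihoods are 4/13 · 0.11905 = 0.03663, 3/13 · 0.12121 = 0.027972, 3/13 · 0.16667 = 0.038462, 3/13 · 0.17857 = 0.041209; with total 0.14427.
Hence P(bag B | data) = (0.027972) / (0.14427) = 0.19388.

0.1939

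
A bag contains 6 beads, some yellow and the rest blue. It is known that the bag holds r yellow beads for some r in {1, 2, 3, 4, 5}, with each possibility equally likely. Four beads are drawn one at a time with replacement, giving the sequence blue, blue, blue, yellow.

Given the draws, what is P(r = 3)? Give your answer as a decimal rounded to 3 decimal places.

0.218

Under each hypothesis, the probability of the observed sequence is: P(data | r = 1) = (5/6)(5/6)(5/6)(1/6) = 0.096451; P(data | r = 2) = (4/6)(4/6)(4/6)(2/6) = 0.098765; P(data | r = 3) = (3/6)(3/6)(3/6)(3/6) = 0.0625; P(data | r = 4) = (2/6)(2/6)(2/6)(4/6) = 0.024691; P(data | r = 5) = (1/6)(1/6)(1/6)(5/6) = 0.003858.
Weighting by the prior gives 1/5 · 0.096451 = 0.01929, 1/5 · 0.098765 = 0.019753, 1/5 · 0.0625 = 0.0125, 1/5 · 0.024691 = 0.0049383, 1/5 · 0.003858 = 0.0007716; with total 0.057253.
Hence P(r = 3 | data) = (0.0125) / (0.057253) = 0.21833.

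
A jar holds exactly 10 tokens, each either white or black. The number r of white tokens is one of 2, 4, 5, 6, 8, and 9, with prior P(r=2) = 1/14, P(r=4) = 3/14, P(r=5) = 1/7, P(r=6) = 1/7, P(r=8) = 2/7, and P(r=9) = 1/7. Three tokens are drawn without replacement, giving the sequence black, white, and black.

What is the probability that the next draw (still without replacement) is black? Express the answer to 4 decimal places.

0.4870

Under each hypothesis, the probability of the observed sequence is: P(data | r = 2) = (8/10)(2/9)(7/8) = 7/45; P(data | r = 4) = (6/10)(4/9)(5/8) = 1/6; P(data | r = 5) = (5/10)(5/9)(4/8) = 5/36; P(data | r = 6) = (4/10)(6/9)(3/8) = 1/10; P(data | r = 8) = (2/10)(8/9)(1/8) = 1/45; P(data | r = 9) = (1/10)(9/9)(0/8) = 0.
Multiplying each by its prior: 1/14 · 7/45 = 1/90, 3/14 · 1/6 = 1/28, 1/7 · 5/36 = 5/252, 1/7 · 1/10 = 1/70, 2/7 · 1/45 = 2/315, 1/7 · 0 = 0; summing to 11/126.
Dividing through by the total gives posterior P(r = 2 | data) = 7/55, P(r = 4 | data) = 9/22, P(r = 5 | data) = 5/22, P(r = 6 | data) = 9/55, P(r = 8 | data) = 4/55, P(r = 9 | data) = 0.
Averaging over the posterior, P(black next | data) = (6/7)(7/55) + (4/7)(9/22) + (3/7)(5/22) + (2/7)(9/55) + (0)(4/55) = 75/154.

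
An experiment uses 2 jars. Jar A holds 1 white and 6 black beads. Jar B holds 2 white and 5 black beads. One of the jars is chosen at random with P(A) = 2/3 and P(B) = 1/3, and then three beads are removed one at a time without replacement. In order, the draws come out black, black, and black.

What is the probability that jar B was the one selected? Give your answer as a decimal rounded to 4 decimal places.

0.2000

The likelihood of the observed sequence under each hypothesis: P(data | jar A) = (6/7)(5/6)(4/5) = 4/7; P(data | jar B) = (5/7)(4/6)(3/5) = 2/7.
The prior-weighted likelihoods are 2/3 · 4/7 = 8/21, 1/3 · 2/7 = 2/21; with total 10/21.
By Bayes' rule, P(jar B | data) = (2/21) / (10/21) = 1/5.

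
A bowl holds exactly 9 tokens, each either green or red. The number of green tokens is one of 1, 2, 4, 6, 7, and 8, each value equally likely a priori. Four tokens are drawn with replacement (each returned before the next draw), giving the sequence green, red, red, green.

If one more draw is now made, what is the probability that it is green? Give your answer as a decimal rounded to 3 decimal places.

0.526

Under each hypothesis, the probability of the observed sequence is: P(data | r = 1) = (1/9)(8/9)(8/9)(1/9) = 0.0097546; P(data | r = 2) = (2/9)(7/9)(7/9)(2/9) = 0.029873; P(data | r = 4) = (4/9)(5/9)(5/9)(4/9) = 0.060966; P(data | r = 6) = (6/9)(3/9)(3/9)(6/9) = 0.049383; P(data | r = 7) = (7/9)(2/9)(2/9)(7/9) = 0.029873; P(data | r = 8) = (8/9)(1/9)(1/9)(8/9) = 0.0097546.
The prior-weighted likelihoods are 1/6 · 0.0097546 = 0.0016258, 1/6 · 0.029873 = 0.0049789, 1/6 · 0.060966 = 0.010161, 1/6 · 0.049383 = 0.0082305, 1/6 · 0.029873 = 0.0049789, 1/6 · 0.0097546 = 0.0016258; these sum to 0.031601.
Dividing through by the total gives posterior P(r = 1 | data) = 0.051447, P(r = 2 | data) = 0.15756, P(r = 4 | data) = 0.32154, P(r = 6 | data) = 0.26045, P(r = 7 | data) = 0.15756, P(r = 8 | data) = 0.051447.
The predictive probability is P(green next | data) = (1/9)(0.051447) + (2/9)(0.15756) + (4/9)(0.32154) + (2/3)(0.26045) + (7/9)(0.15756) + (8/9)(0.051447) = 0.52554.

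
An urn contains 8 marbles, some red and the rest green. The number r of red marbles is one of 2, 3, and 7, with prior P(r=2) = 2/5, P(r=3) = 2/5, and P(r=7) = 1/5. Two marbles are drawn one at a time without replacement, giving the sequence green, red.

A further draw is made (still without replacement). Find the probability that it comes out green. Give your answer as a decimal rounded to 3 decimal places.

The likelihood of the observed sequence under each hypothesis: P(data | r = 2) = (6/8)(2/7) = 3/14; P(data | r = 3) = (5/8)(3/7) = 15/56; P(data | r = 7) = (1/8)(7/7) = 1/8.
Multiplying each by its prior: 2/5 · 3/14 = 3/35, 2/5 · 15/56 = 3/28, 1/5 · 1/8 = 1/40; these sum to 61/280.
Dividing through by the total gives posterior P(r = 2 | data) = 24/61, P(r = 3 | data) = 30/61, P(r = 7 | data) = 7/61.
Averaging over the posterior, P(green next | data) = (5/6)(24/61) + (2/3)(30/61) + (0)(7/61) = 40/61.

0.656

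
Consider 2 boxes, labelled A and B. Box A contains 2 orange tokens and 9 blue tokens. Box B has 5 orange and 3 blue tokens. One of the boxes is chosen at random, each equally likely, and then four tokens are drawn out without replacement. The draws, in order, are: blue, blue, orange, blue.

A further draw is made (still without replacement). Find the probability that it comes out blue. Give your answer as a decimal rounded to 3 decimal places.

Under each hypothesis, the probability of the observed sequence is: P(data | box A) = (9/11)(8/10)(2/9)(7/8) = 0.12727; P(data | box B) = (3/8)(2/7)(5/6)(1/5) = 0.017857.
The prior-weighted likelihoods are 1/2 · 0.12727 = 0.063636, 1/2 · 0.017857 = 0.0089286; these sum to 0.072565.
The posterior is then P(box A | data) = 0.87696, P(box B | data) = 0.12304.
So P(blue next | data) = Σ P(blue next | H) P(H | data) = (6/7)(0.87696) + (0)(0.12304) = 0.75168.

0.752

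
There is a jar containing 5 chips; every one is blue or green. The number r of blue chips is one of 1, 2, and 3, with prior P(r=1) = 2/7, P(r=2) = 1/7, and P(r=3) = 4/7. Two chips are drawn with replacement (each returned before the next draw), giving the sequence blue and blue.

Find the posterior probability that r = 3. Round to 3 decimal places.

The likelihood of the observed sequence under each hypothesis: P(data | r = 1) = (1/5)(1/5) = 1/25; P(data | r = 2) = (2/5)(2/5) = 4/25; P(data | r = 3) = (3/5)(3/5) = 9/25.
Multiplying each by its prior: 2/7 · 1/25 = 2/175, 1/7 · 4/25 = 4/175, 4/7 · 9/25 = 36/175; summing to 6/25.
Hence P(r = 3 | data) = (36/175) / (6/25) = 6/7.

0.857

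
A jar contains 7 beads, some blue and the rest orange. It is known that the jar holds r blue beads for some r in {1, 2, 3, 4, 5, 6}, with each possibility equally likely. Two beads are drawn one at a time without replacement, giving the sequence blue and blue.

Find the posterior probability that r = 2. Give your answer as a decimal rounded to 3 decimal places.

Compute the likelihood of the observed sequence for each case: P(data | r = 1) = (1/7)(0/6) = 0; P(data | r = 2) = (2/7)(1/6) = 1/21; P(data | r = 3) = (3/7)(2/6) = 1/7; P(data | r = 4) = (4/7)(3/6) = 2/7; P(data | r = 5) = (5/7)(4/6) = 10/21; P(data | r = 6) = (6/7)(5/6) = 5/7.
Weighting by the prior gives 1/6 · 0 = 0, 1/6 · 1/21 = 1/126, 1/6 · 1/7 = 1/42, 1/6 · 2/7 = 1/21, 1/6 · 10/21 = 5/63, 1/6 · 5/7 = 5/42; summing to 5/18.
Hence P(r = 2 | data) = (1/126) / (5/18) = 1/35.

0.029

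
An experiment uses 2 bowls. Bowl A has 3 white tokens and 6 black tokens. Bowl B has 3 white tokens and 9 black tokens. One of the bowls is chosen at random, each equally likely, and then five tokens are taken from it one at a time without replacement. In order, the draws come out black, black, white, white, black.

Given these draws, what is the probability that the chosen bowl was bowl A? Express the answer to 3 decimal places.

For each hypothesis, P(data | H) works out to: P(data | bowl A) = (6/9)(5/8)(3/7)(2/6)(4/5) = 0.047619; P(data | bowl B) = (9/12)(8/11)(3/10)(2/9)(7/8) = 0.031818.
The prior-weighted likelihoods are 1/2 · 0.047619 = 0.02381, 1/2 · 0.031818 = 0.015909; with total 0.039719.
So P(bowl A | data) = (0.02381) / (0.039719) = 0.59946.

0.599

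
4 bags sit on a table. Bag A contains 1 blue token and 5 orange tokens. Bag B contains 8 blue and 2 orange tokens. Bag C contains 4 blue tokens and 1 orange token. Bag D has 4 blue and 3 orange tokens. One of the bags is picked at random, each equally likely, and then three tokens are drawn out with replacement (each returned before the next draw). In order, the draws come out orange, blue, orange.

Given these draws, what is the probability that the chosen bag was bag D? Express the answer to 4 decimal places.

0.3687

Compute the likelihood of the observed sequence for each case: P(data | bag A) = (5/6)(1/6)(5/6) = 0.11574; P(data | bag B) = (2/10)(8/10)(2/10) = 0.032; P(data | bag C) = (1/5)(4/5)(1/5) = 0.032; P(data | bag D) = (3/7)(4/7)(3/7) = 0.10496.
Multiplying each by its prior: 1/4 · 0.11574 = 0.028935, 1/4 · 0.032 = 0.008, 1/4 · 0.032 = 0.008, 1/4 · 0.10496 = 0.026239; with total 0.071174.
By Bayes' rule, P(bag D | data) = (0.026239) / (0.071174) = 0.36866.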